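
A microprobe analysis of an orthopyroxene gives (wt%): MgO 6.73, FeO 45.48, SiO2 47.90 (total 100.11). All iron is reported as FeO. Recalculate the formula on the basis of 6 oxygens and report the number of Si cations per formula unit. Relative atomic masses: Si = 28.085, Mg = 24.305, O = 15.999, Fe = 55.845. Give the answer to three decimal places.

1.998 Si apfu

6.73 wt% MgO ÷ 40.304 g/mol = 0.16698 mol, giving 0.16698 Mg and 0.16698 O.
45.48 wt% FeO ÷ 71.844 g/mol = 0.63304 mol, giving 0.63304 Fe and 0.63304 O.
47.90 wt% SiO2 ÷ 60.083 g/mol = 0.79723 mol, giving 0.79723 Si and 1.59446 O.
Oxygen sums to 2.39448; scaling by 6/2.39448 = 2.50576 puts the formula on 6 O.
Si: 0.79723 × 2.50576 = 1.998 atoms per formula unit.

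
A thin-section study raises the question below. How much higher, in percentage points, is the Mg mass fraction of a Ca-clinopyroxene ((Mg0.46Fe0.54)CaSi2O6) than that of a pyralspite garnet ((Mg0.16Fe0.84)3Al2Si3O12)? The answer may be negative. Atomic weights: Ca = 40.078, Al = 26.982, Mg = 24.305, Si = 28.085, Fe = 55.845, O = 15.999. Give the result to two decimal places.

2.37 percentage points

First mineral: 11.180 g Mg in 233.579 g formula = 4.79 wt% Mg.
Second mineral: 11.666 g Mg in 482.603 g formula = 2.42 wt% Mg.
4.79% − 2.42% gives a difference of 2.37 percentage points.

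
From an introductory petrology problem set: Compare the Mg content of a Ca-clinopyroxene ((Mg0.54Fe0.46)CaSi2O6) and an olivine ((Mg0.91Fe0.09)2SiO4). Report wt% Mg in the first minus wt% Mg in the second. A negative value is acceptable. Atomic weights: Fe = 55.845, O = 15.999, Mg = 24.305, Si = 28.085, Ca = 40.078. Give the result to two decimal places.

Mg in (Mg0.54Fe0.46)CaSi2O6: molar mass 231.055 g/mol; 0.54×24.305 = 13.125 g → 5.68 wt%.
Mg in (Mg0.91Fe0.09)2SiO4: molar mass 146.368 g/mol; 1.82×24.305 = 44.235 g → 30.22 wt%.
Difference = 5.68 − 30.22 = -24.54 percentage points.

-24.54 percentage points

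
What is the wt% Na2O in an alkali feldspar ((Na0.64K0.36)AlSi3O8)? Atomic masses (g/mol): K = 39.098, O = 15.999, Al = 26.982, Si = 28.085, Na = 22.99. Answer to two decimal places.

M((Na0.64K0.36)AlSi3O8) = 268.018 g/mol; M(Na2O) = 61.979 g/mol.
Moles Na2O per formula unit = 0.64 Na ÷ 2 = 0.3200.
Na2O fraction = (0.3200 × 61.979) / 268.018 = 19.833/268.018 = 0.0740.

7.40 wt%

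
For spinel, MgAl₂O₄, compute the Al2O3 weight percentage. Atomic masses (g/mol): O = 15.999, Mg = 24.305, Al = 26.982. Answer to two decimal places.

M(MgAl₂O₄) = 142.265 g/mol; M(Al2O3) = 101.961 g/mol.
Moles Al2O3 per formula unit = 2 Al ÷ 2 = 1.0000.
Al2O3 fraction = (1.0000 × 101.961) / 142.265 = 101.961/142.265 = 0.7167.

71.67 wt%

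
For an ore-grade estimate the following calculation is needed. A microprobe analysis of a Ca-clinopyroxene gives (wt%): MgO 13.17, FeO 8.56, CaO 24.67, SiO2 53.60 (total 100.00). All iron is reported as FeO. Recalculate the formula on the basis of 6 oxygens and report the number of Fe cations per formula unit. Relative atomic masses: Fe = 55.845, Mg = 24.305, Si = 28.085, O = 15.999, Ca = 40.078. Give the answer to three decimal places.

MgO (M=40.304): mol = 0.32677; Mg = 0.32677, O = 0.32677.
FeO (M=71.844): mol = 0.11915; Fe = 0.11915, O = 0.11915.
CaO (M=56.077): mol = 0.43993; Ca = 0.43993, O = 0.43993.
SiO2 (M=60.083): mol = 0.89210; Si = 0.89210, O = 1.78420.
ΣO = 2.67005; factor = 6/ΣO = 2.24715.
Fe apfu = 0.11915 × 2.24715 = 0.268.

0.268 Fe apfu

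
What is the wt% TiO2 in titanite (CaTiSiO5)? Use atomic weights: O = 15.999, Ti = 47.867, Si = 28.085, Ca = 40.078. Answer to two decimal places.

40.74 wt%

Formula mass = 196.025 g/mol.
1 Ti → 1.0000 mol TiO2 per formula unit; M(TiO2) = 79.865, so TiO2 mass = 79.865 g.
79.865/196.025 × 100 = 40.74 wt%.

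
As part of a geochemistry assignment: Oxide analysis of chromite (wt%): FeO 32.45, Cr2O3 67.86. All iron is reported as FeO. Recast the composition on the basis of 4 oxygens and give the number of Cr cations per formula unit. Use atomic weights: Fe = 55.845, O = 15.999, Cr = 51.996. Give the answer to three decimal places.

1.994 Cr apfu

FeO (M=71.844): mol = 0.45167; Fe = 0.45167, O = 0.45167.
Cr2O3 (M=151.989): mol = 0.44648; Cr = 0.89296, O = 1.33944.
ΣO = 1.79111; factor = 4/ΣO = 2.23325.
Cr apfu = 0.89296 × 2.23325 = 1.994.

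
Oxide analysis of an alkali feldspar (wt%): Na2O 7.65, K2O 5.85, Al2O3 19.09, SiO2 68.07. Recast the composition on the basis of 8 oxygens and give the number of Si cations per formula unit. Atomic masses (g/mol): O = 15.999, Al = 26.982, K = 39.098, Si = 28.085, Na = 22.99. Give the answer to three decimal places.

Na2O: 7.65/61.979 = 0.12343 mol → 0.24686 mol Na, 0.12343 mol O.
K2O: 5.85/94.195 = 0.06211 mol → 0.12422 mol K, 0.06211 mol O.
Al2O3: 19.09/101.961 = 0.18723 mol → 0.37446 mol Al, 0.56169 mol O.
SiO2: 68.07/60.083 = 1.13293 mol → 1.13293 mol Si, 2.26586 mol O.
Total oxygen = 3.01309 mol. Normalization factor = 8/3.01309 = 2.65508.
Si per 8 O = 1.13293 × 2.65508 = 3.008.

3.008 Si apfu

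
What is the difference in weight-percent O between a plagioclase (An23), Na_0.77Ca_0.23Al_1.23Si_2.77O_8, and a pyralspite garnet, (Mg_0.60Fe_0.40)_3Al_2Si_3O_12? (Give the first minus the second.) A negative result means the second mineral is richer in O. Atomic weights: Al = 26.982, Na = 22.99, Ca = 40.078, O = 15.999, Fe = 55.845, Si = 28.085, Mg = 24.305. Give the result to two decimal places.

4.60 percentage points

O in Na_0.77Ca_0.23Al_1.23Si_2.77O_8: molar mass 265.896 g/mol; 8×15.999 = 127.992 g → 48.14 wt%.
O in (Mg_0.60Fe_0.40)_3Al_2Si_3O_12: molar mass 440.970 g/mol; 12×15.999 = 191.988 g → 43.54 wt%.
Difference = 48.14 − 43.54 = 4.60 percentage points.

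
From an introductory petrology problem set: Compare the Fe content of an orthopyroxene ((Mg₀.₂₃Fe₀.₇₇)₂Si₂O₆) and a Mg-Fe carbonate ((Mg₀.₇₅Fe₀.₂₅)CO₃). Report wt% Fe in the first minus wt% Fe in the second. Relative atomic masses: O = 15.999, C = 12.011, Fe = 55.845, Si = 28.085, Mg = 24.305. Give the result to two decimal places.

Fe in (Mg₀.₂₃Fe₀.₇₇)₂Si₂O₆: molar mass 249.346 g/mol; 1.54×55.845 = 86.001 g → 34.49 wt%.
Fe in (Mg₀.₇₅Fe₀.₂₅)CO₃: molar mass 92.198 g/mol; 0.25×55.845 = 13.961 g → 15.14 wt%.
Difference = 34.49 − 15.14 = 19.35 percentage points.

19.35 percentage points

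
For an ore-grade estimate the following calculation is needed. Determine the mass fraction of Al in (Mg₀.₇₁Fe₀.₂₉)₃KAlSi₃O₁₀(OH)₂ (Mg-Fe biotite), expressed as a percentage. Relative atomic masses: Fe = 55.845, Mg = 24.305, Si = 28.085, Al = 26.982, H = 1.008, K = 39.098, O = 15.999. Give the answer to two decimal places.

6.07 mass %

Molar mass of (Mg₀.₇₁Fe₀.₂₉)₃KAlSi₃O₁₀(OH)₂: 2.13*24.305 + 0.87*55.845 + 1*39.098 + 1*26.982 + 3*28.085 + 12*15.999 + 2*1.008 = 444.694 g/mol.
Mass of Al per formula unit: 1 × 26.982 = 26.982 g.
Weight fraction Al = 26.982 / 444.694 = 0.0607.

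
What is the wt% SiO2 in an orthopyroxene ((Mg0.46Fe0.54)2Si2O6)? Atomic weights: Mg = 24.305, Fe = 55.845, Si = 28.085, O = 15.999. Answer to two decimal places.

Molar mass of (Mg0.46Fe0.54)2Si2O6 = 0.92*24.305 + 1.08*55.845 + 2*28.085 + 6*15.999 = 234.837 g/mol.
Each formula unit contains 2 Si, equivalent to 2/1 = 2.0000 mol SiO2.
M(SiO2) = 1×28.085 + 2×15.999 = 60.083 g/mol.
Mass of SiO2 per formula unit = 2.0000 × 60.083 = 120.166 g.
SiO2 wt% = 120.166 / 234.837 × 100 = 51.17%.

51.17 wt%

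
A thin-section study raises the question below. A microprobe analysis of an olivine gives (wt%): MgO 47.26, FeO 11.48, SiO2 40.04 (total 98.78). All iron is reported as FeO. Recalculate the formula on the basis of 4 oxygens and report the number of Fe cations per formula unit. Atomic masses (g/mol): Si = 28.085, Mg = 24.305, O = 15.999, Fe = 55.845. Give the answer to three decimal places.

MgO: 47.26/40.304 = 1.17259 mol → 1.17259 mol Mg, 1.17259 mol O.
FeO: 11.48/71.844 = 0.15979 mol → 0.15979 mol Fe, 0.15979 mol O.
SiO2: 40.04/60.083 = 0.66641 mol → 0.66641 mol Si, 1.33282 mol O.
Total oxygen = 2.66520 mol. Normalization factor = 4/2.66520 = 1.50083.
Fe per 4 O = 0.15979 × 1.50083 = 0.240.

0.240 Fe apfu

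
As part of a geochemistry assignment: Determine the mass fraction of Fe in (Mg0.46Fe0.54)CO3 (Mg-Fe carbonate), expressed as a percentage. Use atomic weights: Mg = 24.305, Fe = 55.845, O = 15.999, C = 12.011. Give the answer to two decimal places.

Formula mass = 0.46·24.305 + 0.54·55.845 + 1·12.011 + 3·15.999 = 101.345 g/mol, of which 30.156 g is Fe.
So Fe makes up 30.156/101.345 = 0.2976 of the mass, i.e. 29.76%.

29.76 mass %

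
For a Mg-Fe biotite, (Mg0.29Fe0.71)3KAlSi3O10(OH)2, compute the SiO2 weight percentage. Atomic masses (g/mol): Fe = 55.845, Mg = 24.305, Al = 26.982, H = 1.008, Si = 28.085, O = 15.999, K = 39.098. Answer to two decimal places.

Molar mass of (Mg0.29Fe0.71)3KAlSi3O10(OH)2 = 0.87×24.305 + 2.13×55.845 + 1×39.098 + 1×26.982 + 3×28.085 + 12×15.999 + 2×1.008 = 484.434 g/mol.
Each formula unit contains 3 Si, equivalent to 3/1 = 3.0000 mol SiO2.
M(SiO2) = 1×28.085 + 2×15.999 = 60.083 g/mol.
Mass of SiO2 per formula unit = 3.0000 × 60.083 = 180.249 g.
SiO2 wt% = 180.249 / 484.434 × 100 = 37.21%.

37.21 wt%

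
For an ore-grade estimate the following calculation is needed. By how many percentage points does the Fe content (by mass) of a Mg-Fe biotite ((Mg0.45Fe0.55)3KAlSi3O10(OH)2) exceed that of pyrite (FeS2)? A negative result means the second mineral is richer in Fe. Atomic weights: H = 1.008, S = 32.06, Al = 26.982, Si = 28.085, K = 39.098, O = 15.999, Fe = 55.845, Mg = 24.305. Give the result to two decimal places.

-26.92 percentage points

M((Mg0.45Fe0.55)3KAlSi3O10(OH)2) = 469.295 g/mol, so wt% Fe = 92.144/469.295 × 100 = 19.63%.
M(FeS2) = 119.965 g/mol, so wt% Fe = 55.845/119.965 × 100 = 46.55%.
19.63 − 46.55 = -26.92 pp.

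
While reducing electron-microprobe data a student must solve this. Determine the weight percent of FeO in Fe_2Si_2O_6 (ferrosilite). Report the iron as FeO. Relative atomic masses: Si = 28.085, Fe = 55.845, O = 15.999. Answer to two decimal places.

Molar mass of Fe_2Si_2O_6 = 2×55.845 + 2×28.085 + 6×15.999 = 263.854 g/mol.
Each formula unit contains 2 Fe, equivalent to 2/1 = 2.0000 mol FeO.
M(FeO) = 1×55.845 + 1×15.999 = 71.844 g/mol.
Mass of FeO per formula unit = 2.0000 × 71.844 = 143.688 g.
FeO wt% = 143.688 / 263.854 × 100 = 54.46%.

54.46 wt%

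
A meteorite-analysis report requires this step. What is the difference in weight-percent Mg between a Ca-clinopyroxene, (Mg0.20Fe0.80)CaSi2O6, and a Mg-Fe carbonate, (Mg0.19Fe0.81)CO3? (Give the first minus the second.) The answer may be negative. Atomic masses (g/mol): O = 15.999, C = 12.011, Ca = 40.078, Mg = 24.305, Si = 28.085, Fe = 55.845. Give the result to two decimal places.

-2.19 percentage points

M((Mg0.20Fe0.80)CaSi2O6) = 241.779 g/mol, so wt% Mg = 4.861/241.779 × 100 = 2.01%.
M((Mg0.19Fe0.81)CO3) = 109.860 g/mol, so wt% Mg = 4.618/109.860 × 100 = 4.20%.
2.01 − 4.20 = -2.19 pp.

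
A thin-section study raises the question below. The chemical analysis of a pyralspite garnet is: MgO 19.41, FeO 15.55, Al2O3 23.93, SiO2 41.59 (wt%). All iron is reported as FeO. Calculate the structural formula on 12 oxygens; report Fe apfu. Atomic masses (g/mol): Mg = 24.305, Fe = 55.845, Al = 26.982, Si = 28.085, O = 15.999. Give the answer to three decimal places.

0.932 Fe apfu

MgO (M=40.304): mol = 0.48159; Mg = 0.48159, O = 0.48159.
FeO (M=71.844): mol = 0.21644; Fe = 0.21644, O = 0.21644.
Al2O3 (M=101.961): mol = 0.23470; Al = 0.46940, O = 0.70410.
SiO2 (M=60.083): mol = 0.69221; Si = 0.69221, O = 1.38442.
ΣO = 2.78655; factor = 12/ΣO = 4.30640.
Fe apfu = 0.21644 × 4.30640 = 0.932.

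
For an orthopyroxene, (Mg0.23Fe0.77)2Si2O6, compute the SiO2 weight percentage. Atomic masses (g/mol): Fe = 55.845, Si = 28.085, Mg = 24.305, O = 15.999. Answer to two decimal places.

48.19 wt%

M((Mg0.23Fe0.77)2Si2O6) = 249.346 g/mol; M(SiO2) = 60.083 g/mol.
Moles SiO2 per formula unit = 2 Si ÷ 1 = 2.0000.
SiO2 fraction = (2.0000 × 60.083) / 249.346 = 120.166/249.346 = 0.4819.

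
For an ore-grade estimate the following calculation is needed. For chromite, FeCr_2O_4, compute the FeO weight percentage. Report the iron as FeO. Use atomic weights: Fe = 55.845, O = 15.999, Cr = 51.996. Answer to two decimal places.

Molar mass of FeCr_2O_4 = 1·55.845 + 2·51.996 + 4·15.999 = 223.833 g/mol.
Each formula unit contains 1 Fe, equivalent to 1/1 = 1.0000 mol FeO.
M(FeO) = 1×55.845 + 1×15.999 = 71.844 g/mol.
Mass of FeO per formula unit = 1.0000 × 71.844 = 71.844 g.
FeO wt% = 71.844 / 223.833 × 100 = 32.10%.

32.10 wt%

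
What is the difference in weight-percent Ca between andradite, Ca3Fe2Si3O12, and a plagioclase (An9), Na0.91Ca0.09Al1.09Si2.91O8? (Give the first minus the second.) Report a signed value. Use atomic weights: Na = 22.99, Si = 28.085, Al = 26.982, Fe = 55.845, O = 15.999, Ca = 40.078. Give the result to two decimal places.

Ca in Ca3Fe2Si3O12: molar mass 508.167 g/mol; 3×40.078 = 120.234 g → 23.66 wt%.
Ca in Na0.91Ca0.09Al1.09Si2.91O8: molar mass 263.658 g/mol; 0.09×40.078 = 3.607 g → 1.37 wt%.
Difference = 23.66 − 1.37 = 22.29 percentage points.

22.29 percentage points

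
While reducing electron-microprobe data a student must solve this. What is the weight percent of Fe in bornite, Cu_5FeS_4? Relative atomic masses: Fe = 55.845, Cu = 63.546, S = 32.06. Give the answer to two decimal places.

Molar mass of Cu_5FeS_4: 5·63.546 + 1·55.845 + 4·32.06 = 501.815 g/mol.
Mass of Fe per formula unit: 1 × 55.845 = 55.845 g.
Weight fraction Fe = 55.845 / 501.815 = 0.1113.

11.13 mass %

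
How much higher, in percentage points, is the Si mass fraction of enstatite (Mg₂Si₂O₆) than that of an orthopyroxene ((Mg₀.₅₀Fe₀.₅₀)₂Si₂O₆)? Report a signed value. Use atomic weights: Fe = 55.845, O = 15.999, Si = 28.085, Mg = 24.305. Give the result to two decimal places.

3.80 percentage points

M(Mg₂Si₂O₆) = 200.774 g/mol, so wt% Si = 56.170/200.774 × 100 = 27.98%.
M((Mg₀.₅₀Fe₀.₅₀)₂Si₂O₆) = 232.314 g/mol, so wt% Si = 56.170/232.314 × 100 = 24.18%.
27.98 − 24.18 = 3.80 pp.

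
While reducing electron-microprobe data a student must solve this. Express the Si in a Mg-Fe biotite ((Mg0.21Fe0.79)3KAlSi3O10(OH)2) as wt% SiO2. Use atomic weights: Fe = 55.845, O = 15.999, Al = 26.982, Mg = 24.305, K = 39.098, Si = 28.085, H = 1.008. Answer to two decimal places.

M((Mg0.21Fe0.79)3KAlSi3O10(OH)2) = 492.004 g/mol; M(SiO2) = 60.083 g/mol.
Moles SiO2 per formula unit = 3 Si ÷ 1 = 3.0000.
SiO2 fraction = (3.0000 × 60.083) / 492.004 = 180.249/492.004 = 0.3664.

36.64 wt%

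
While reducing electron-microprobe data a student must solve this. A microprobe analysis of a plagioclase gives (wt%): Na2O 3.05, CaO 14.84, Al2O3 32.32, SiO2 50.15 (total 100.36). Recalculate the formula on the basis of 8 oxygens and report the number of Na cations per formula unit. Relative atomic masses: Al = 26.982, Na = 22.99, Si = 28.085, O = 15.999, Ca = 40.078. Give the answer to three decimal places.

3.05 wt% Na2O ÷ 61.979 g/mol = 0.04921 mol, giving 0.09842 Na and 0.04921 O.
14.84 wt% CaO ÷ 56.077 g/mol = 0.26464 mol, giving 0.26464 Ca and 0.26464 O.
32.32 wt% Al2O3 ÷ 101.961 g/mol = 0.31698 mol, giving 0.63396 Al and 0.95094 O.
50.15 wt% SiO2 ÷ 60.083 g/mol = 0.83468 mol, giving 0.83468 Si and 1.66936 O.
Oxygen sums to 2.93415; scaling by 8/2.93415 = 2.72651 puts the formula on 8 O.
Na: 0.09842 × 2.72651 = 0.268 atoms per formula unit.

0.268 Na apfu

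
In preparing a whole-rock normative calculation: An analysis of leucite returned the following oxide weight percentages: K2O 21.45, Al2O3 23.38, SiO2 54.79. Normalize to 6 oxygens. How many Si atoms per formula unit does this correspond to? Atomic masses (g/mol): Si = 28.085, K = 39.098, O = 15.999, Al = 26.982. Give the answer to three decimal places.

1.997 Si apfu

K2O: 21.45/94.195 = 0.22772 mol → 0.45544 mol K, 0.22772 mol O.
Al2O3: 23.38/101.961 = 0.22930 mol → 0.45860 mol Al, 0.68790 mol O.
SiO2: 54.79/60.083 = 0.91191 mol → 0.91191 mol Si, 1.82382 mol O.
Total oxygen = 2.73944 mol. Normalization factor = 6/2.73944 = 2.19023.
Si per 6 O = 0.91191 × 2.19023 = 1.997.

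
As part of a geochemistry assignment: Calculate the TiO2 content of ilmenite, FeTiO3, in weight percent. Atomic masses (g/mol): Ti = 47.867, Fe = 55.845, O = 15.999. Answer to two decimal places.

52.64 wt%

M(FeTiO3) = 151.709 g/mol; M(TiO2) = 79.865 g/mol.
Moles TiO2 per formula unit = 1 Ti ÷ 1 = 1.0000.
TiO2 fraction = (1.0000 × 79.865) / 151.709 = 79.865/151.709 = 0.5264.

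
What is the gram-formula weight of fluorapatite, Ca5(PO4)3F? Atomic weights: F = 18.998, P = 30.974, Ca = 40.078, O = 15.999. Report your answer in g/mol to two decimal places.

Ca: 5 × 40.078 = 200.3900
P: 3 × 30.974 = 92.9220
O: 12 × 15.999 = 191.9880
F: 1 × 18.998 = 18.9980
Summing the contributions gives the formula mass.

504.30 g/mol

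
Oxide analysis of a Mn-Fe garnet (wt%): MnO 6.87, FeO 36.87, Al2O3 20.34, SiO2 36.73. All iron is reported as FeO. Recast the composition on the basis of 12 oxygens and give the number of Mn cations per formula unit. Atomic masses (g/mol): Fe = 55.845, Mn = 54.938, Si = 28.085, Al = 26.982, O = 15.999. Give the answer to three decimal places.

0.478 Mn apfu

MnO: 6.87/70.937 = 0.09685 mol → 0.09685 mol Mn, 0.09685 mol O.
FeO: 36.87/71.844 = 0.51320 mol → 0.51320 mol Fe, 0.51320 mol O.
Al2O3: 20.34/101.961 = 0.19949 mol → 0.39898 mol Al, 0.59847 mol O.
SiO2: 36.73/60.083 = 0.61132 mol → 0.61132 mol Si, 1.22264 mol O.
Total oxygen = 2.43116 mol. Normalization factor = 12/2.43116 = 4.93592.
Mn per 12 O = 0.09685 × 4.93592 = 0.478.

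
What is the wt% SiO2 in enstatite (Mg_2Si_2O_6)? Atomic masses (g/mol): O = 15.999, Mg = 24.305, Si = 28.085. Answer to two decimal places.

59.85 wt%

Formula mass = 200.774 g/mol.
2 Si → 2.0000 mol SiO2 per formula unit; M(SiO2) = 60.083, so SiO2 mass = 120.166 g.
120.166/200.774 × 100 = 59.85 wt%.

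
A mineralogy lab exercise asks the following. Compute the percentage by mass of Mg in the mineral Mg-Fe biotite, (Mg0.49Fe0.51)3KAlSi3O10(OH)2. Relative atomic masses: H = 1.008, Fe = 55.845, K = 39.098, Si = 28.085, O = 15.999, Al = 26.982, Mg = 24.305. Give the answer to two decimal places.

Formula mass = 1.47*24.305 + 1.53*55.845 + 1*39.098 + 1*26.982 + 3*28.085 + 12*15.999 + 2*1.008 = 465.510 g/mol, of which 35.728 g is Mg.
So Mg makes up 35.728/465.510 = 0.0768 of the mass, i.e. 7.68%.

7.68 wt%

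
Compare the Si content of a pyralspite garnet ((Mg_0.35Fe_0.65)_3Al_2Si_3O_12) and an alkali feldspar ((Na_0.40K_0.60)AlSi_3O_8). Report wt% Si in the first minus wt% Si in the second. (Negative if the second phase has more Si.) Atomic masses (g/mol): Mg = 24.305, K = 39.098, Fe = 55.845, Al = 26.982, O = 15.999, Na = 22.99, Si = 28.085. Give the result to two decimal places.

M((Mg_0.35Fe_0.65)_3Al_2Si_3O_12) = 464.625 g/mol, so wt% Si = 84.255/464.625 × 100 = 18.13%.
M((Na_0.40K_0.60)AlSi_3O_8) = 271.884 g/mol, so wt% Si = 84.255/271.884 × 100 = 30.99%.
18.13 − 30.99 = -12.86 pp.

-12.86 percentage points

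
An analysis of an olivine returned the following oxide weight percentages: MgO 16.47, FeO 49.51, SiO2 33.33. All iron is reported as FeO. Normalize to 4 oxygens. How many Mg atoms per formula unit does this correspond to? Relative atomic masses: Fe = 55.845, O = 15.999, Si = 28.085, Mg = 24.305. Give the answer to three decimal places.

MgO (M=40.304): mol = 0.40864; Mg = 0.40864, O = 0.40864.
FeO (M=71.844): mol = 0.68913; Fe = 0.68913, O = 0.68913.
SiO2 (M=60.083): mol = 0.55473; Si = 0.55473, O = 1.10946.
ΣO = 2.20723; factor = 4/ΣO = 1.81223.
Mg apfu = 0.40864 × 1.81223 = 0.741.

0.741 Mg apfu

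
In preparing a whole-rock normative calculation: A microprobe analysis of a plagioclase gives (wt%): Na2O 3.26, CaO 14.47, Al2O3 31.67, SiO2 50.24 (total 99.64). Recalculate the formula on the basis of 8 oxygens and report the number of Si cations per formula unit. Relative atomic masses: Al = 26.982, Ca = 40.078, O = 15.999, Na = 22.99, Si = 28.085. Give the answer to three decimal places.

Na2O: 3.26/61.979 = 0.05260 mol → 0.10520 mol Na, 0.05260 mol O.
CaO: 14.47/56.077 = 0.25804 mol → 0.25804 mol Ca, 0.25804 mol O.
Al2O3: 31.67/101.961 = 0.31061 mol → 0.62122 mol Al, 0.93183 mol O.
SiO2: 50.24/60.083 = 0.83618 mol → 0.83618 mol Si, 1.67236 mol O.
Total oxygen = 2.91483 mol. Normalization factor = 8/2.91483 = 2.74459.
Si per 8 O = 0.83618 × 2.74459 = 2.295.

2.295 Si apfu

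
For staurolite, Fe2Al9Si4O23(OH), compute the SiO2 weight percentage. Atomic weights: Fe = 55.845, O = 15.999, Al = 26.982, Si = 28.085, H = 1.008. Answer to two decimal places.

Molar mass of Fe2Al9Si4O23(OH) = 2·55.845 + 9·26.982 + 4·28.085 + 24·15.999 + 1·1.008 = 851.852 g/mol.
Each formula unit contains 4 Si, equivalent to 4/1 = 4.0000 mol SiO2.
M(SiO2) = 1×28.085 + 2×15.999 = 60.083 g/mol.
Mass of SiO2 per formula unit = 4.0000 × 60.083 = 240.332 g.
SiO2 wt% = 240.332 / 851.852 × 100 = 28.21%.

28.21 wt%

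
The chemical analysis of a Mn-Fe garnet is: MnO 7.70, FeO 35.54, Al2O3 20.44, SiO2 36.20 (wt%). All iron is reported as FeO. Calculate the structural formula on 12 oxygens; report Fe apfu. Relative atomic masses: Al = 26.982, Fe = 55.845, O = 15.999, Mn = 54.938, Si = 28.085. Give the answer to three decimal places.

2.464 Fe apfu

7.70 wt% MnO ÷ 70.937 g/mol = 0.10855 mol, giving 0.10855 Mn and 0.10855 O.
35.54 wt% FeO ÷ 71.844 g/mol = 0.49468 mol, giving 0.49468 Fe and 0.49468 O.
20.44 wt% Al2O3 ÷ 101.961 g/mol = 0.20047 mol, giving 0.40094 Al and 0.60141 O.
36.20 wt% SiO2 ÷ 60.083 g/mol = 0.60250 mol, giving 0.60250 Si and 1.20500 O.
Oxygen sums to 2.40964; scaling by 12/2.40964 = 4.98000 puts the formula on 12 O.
Fe: 0.49468 × 4.98000 = 2.464 atoms per formula unit.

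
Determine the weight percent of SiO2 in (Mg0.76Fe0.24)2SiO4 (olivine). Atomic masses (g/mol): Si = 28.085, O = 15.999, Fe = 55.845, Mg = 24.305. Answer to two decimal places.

38.56 wt%

Molar mass of (Mg0.76Fe0.24)2SiO4 = 1.52×24.305 + 0.48×55.845 + 1×28.085 + 4×15.999 = 155.830 g/mol.
Each formula unit contains 1 Si, equivalent to 1/1 = 1.0000 mol SiO2.
M(SiO2) = 1×28.085 + 2×15.999 = 60.083 g/mol.
Mass of SiO2 per formula unit = 1.0000 × 60.083 = 60.083 g.
SiO2 wt% = 60.083 / 155.830 × 100 = 38.56%.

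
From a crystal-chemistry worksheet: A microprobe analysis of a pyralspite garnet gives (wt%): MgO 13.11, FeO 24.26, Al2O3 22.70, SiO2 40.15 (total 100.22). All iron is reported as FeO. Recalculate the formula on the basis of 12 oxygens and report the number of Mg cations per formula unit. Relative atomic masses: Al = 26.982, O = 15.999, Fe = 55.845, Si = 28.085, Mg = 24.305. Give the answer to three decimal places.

MgO: 13.11/40.304 = 0.32528 mol → 0.32528 mol Mg, 0.32528 mol O.
FeO: 24.26/71.844 = 0.33768 mol → 0.33768 mol Fe, 0.33768 mol O.
Al2O3: 22.70/101.961 = 0.22263 mol → 0.44526 mol Al, 0.66789 mol O.
SiO2: 40.15/60.083 = 0.66824 mol → 0.66824 mol Si, 1.33648 mol O.
Total oxygen = 2.66733 mol. Normalization factor = 12/2.66733 = 4.49888.
Mg per 12 O = 0.32528 × 4.49888 = 1.463.

1.463 Mg apfu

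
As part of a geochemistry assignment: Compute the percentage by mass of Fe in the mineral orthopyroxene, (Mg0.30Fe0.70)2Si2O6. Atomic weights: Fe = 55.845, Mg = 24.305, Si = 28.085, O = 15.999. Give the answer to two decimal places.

Formula mass = 0.60*24.305 + 1.40*55.845 + 2*28.085 + 6*15.999 = 244.930 g/mol, of which 78.183 g is Fe.
So Fe makes up 78.183/244.930 = 0.3192 of the mass, i.e. 31.92%.

31.92 weight percent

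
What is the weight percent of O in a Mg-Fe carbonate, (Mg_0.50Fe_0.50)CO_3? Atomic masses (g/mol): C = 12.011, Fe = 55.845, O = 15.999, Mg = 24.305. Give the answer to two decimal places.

Molar mass of (Mg_0.50Fe_0.50)CO_3: 0.50·24.305 + 0.50·55.845 + 1·12.011 + 3·15.999 = 100.083 g/mol.
Mass of O per formula unit: 3 × 15.999 = 47.997 g.
Weight fraction O = 47.997 / 100.083 = 0.4796.

47.96 mass %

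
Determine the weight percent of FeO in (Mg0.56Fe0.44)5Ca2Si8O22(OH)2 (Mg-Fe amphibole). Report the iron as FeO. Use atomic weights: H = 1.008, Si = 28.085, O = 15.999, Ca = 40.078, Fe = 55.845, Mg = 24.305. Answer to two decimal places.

17.93 wt%

M((Mg0.56Fe0.44)5Ca2Si8O22(OH)2) = 881.741 g/mol; M(FeO) = 71.844 g/mol.
Moles FeO per formula unit = 2.20 Fe ÷ 1 = 2.2000.
FeO fraction = (2.2000 × 71.844) / 881.741 = 158.057/881.741 = 0.1793.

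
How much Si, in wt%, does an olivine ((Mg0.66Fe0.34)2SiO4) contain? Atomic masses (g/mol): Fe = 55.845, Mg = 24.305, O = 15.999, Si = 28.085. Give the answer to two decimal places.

17.32 wt%

Formula mass = 1.32*24.305 + 0.68*55.845 + 1*28.085 + 4*15.999 = 162.138 g/mol, of which 28.085 g is Si.
So Si makes up 28.085/162.138 = 0.1732 of the mass, i.e. 17.32%.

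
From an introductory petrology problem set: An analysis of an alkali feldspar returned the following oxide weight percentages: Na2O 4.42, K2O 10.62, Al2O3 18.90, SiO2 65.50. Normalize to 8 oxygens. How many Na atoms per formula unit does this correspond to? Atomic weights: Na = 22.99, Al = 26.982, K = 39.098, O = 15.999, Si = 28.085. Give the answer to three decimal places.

4.42 wt% Na2O ÷ 61.979 g/mol = 0.07131 mol, giving 0.14262 Na and 0.07131 O.
10.62 wt% K2O ÷ 94.195 g/mol = 0.11274 mol, giving 0.22548 K and 0.11274 O.
18.90 wt% Al2O3 ÷ 101.961 g/mol = 0.18536 mol, giving 0.37072 Al and 0.55608 O.
65.50 wt% SiO2 ÷ 60.083 g/mol = 1.09016 mol, giving 1.09016 Si and 2.18032 O.
Oxygen sums to 2.92045; scaling by 8/2.92045 = 2.73930 puts the formula on 8 O.
Na: 0.14262 × 2.73930 = 0.391 atoms per formula unit.

0.391 Na apfu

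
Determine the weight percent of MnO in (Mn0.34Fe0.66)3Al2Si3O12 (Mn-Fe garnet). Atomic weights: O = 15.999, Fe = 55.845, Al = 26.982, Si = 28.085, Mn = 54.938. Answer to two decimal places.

14.56 wt%

Formula mass = 496.817 g/mol.
1.02 Mn → 1.0200 mol MnO per formula unit; M(MnO) = 70.937, so MnO mass = 72.356 g.
72.356/496.817 × 100 = 14.56 wt%.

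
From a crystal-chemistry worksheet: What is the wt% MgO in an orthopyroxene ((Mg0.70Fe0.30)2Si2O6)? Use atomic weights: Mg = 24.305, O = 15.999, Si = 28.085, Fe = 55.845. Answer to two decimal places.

25.68 wt%

Formula mass = 219.698 g/mol.
1.40 Mg → 1.4000 mol MgO per formula unit; M(MgO) = 40.304, so MgO mass = 56.426 g.
56.426/219.698 × 100 = 25.68 wt%.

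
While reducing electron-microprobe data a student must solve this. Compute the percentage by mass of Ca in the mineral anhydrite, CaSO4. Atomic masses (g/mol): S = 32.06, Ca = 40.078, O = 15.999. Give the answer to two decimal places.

Molar mass of CaSO4: 1*40.078 + 1*32.06 + 4*15.999 = 136.134 g/mol.
Mass of Ca per formula unit: 1 × 40.078 = 40.078 g.
Weight fraction Ca = 40.078 / 136.134 = 0.2944.

29.44 weight percent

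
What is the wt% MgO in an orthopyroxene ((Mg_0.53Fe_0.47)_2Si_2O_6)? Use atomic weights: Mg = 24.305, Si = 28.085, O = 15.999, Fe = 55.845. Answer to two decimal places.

18.54 wt%

M((Mg_0.53Fe_0.47)_2Si_2O_6) = 230.422 g/mol; M(MgO) = 40.304 g/mol.
Moles MgO per formula unit = 1.06 Mg ÷ 1 = 1.0600.
MgO fraction = (1.0600 × 40.304) / 230.422 = 42.722/230.422 = 0.1854.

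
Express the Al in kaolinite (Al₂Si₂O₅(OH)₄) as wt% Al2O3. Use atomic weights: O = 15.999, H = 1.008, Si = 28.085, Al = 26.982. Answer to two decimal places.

39.50 wt%

M(Al₂Si₂O₅(OH)₄) = 258.157 g/mol; M(Al2O3) = 101.961 g/mol.
Moles Al2O3 per formula unit = 2 Al ÷ 2 = 1.0000.
Al2O3 fraction = (1.0000 × 101.961) / 258.157 = 101.961/258.157 = 0.3950.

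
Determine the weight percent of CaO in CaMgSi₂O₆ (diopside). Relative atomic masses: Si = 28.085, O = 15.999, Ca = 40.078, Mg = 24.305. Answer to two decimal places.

Molar mass of CaMgSi₂O₆ = 1·40.078 + 1·24.305 + 2·28.085 + 6·15.999 = 216.547 g/mol.
Each formula unit contains 1 Ca, equivalent to 1/1 = 1.0000 mol CaO.
M(CaO) = 1×40.078 + 1×15.999 = 56.077 g/mol.
Mass of CaO per formula unit = 1.0000 × 56.077 = 56.077 g.
CaO wt% = 56.077 / 216.547 × 100 = 25.90%.

25.90 wt%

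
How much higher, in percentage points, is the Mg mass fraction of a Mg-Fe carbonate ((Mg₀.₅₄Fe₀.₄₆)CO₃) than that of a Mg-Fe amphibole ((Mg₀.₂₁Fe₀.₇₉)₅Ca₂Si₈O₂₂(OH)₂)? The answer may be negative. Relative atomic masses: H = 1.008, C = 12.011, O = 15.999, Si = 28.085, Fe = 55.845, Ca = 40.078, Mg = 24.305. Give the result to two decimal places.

10.56 percentage points

M((Mg₀.₅₄Fe₀.₄₆)CO₃) = 98.821 g/mol, so wt% Mg = 13.125/98.821 × 100 = 13.28%.
M((Mg₀.₂₁Fe₀.₇₉)₅Ca₂Si₈O₂₂(OH)₂) = 936.936 g/mol, so wt% Mg = 25.520/936.936 × 100 = 2.72%.
13.28 − 2.72 = 10.56 pp.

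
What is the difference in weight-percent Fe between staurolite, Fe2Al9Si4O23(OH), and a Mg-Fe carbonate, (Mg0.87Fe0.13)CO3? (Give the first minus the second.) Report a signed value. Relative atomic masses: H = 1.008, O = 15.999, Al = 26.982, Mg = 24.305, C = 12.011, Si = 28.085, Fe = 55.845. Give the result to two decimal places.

4.90 percentage points

First mineral: 111.690 g Fe in 851.852 g formula = 13.11 wt% Fe.
Second mineral: 7.260 g Fe in 88.413 g formula = 8.21 wt% Fe.
13.11% − 8.21% gives a difference of 4.90 percentage points.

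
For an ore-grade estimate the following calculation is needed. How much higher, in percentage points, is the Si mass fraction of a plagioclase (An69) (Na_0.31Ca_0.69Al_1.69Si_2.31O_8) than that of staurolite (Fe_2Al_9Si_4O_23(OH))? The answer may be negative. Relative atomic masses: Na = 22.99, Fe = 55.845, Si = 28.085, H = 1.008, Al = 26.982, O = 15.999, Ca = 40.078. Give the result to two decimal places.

M(Na_0.31Ca_0.69Al_1.69Si_2.31O_8) = 273.249 g/mol, so wt% Si = 64.876/273.249 × 100 = 23.74%.
M(Fe_2Al_9Si_4O_23(OH)) = 851.852 g/mol, so wt% Si = 112.340/851.852 × 100 = 13.19%.
23.74 − 13.19 = 10.55 pp.

10.55 percentage points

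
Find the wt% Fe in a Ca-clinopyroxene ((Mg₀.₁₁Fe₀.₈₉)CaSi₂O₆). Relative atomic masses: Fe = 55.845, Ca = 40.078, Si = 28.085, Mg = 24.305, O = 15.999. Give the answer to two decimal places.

M((Mg₀.₁₁Fe₀.₈₉)CaSi₂O₆) = 244.618 g/mol.
Fe contributes 0.89 × 55.845 = 49.702 g per mole.
49.702/244.618 = 0.2032 → 20.32%.

20.32 wt%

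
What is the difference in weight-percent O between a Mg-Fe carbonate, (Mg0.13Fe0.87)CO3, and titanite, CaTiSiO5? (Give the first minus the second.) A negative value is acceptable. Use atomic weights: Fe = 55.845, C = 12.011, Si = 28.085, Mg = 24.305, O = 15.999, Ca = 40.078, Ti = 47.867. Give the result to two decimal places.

2.14 percentage points

O in (Mg0.13Fe0.87)CO3: molar mass 111.753 g/mol; 3×15.999 = 47.997 g → 42.95 wt%.
O in CaTiSiO5: molar mass 196.025 g/mol; 5×15.999 = 79.995 g → 40.81 wt%.
Difference = 42.95 − 40.81 = 2.14 percentage points.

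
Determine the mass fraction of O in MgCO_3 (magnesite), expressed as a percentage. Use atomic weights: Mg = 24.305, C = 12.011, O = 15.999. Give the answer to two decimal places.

Formula mass = 1*24.305 + 1*12.011 + 3*15.999 = 84.313 g/mol, of which 47.997 g is O.
So O makes up 47.997/84.313 = 0.5693 of the mass, i.e. 56.93%.

56.93 wt%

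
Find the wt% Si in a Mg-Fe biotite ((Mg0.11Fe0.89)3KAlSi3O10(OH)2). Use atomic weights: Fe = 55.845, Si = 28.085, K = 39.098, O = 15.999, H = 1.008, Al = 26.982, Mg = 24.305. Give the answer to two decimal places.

Formula mass = 0.33×24.305 + 2.67×55.845 + 1×39.098 + 1×26.982 + 3×28.085 + 12×15.999 + 2×1.008 = 501.466 g/mol, of which 84.255 g is Si.
So Si makes up 84.255/501.466 = 0.1680 of the mass, i.e. 16.80%.

16.80 weight percent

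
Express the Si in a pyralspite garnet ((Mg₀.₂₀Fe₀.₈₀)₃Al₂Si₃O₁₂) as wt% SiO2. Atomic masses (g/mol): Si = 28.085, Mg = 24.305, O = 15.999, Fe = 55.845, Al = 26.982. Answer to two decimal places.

M((Mg₀.₂₀Fe₀.₈₀)₃Al₂Si₃O₁₂) = 478.818 g/mol; M(SiO2) = 60.083 g/mol.
Moles SiO2 per formula unit = 3 Si ÷ 1 = 3.0000.
SiO2 fraction = (3.0000 × 60.083) / 478.818 = 180.249/478.818 = 0.3764.

37.64 wt%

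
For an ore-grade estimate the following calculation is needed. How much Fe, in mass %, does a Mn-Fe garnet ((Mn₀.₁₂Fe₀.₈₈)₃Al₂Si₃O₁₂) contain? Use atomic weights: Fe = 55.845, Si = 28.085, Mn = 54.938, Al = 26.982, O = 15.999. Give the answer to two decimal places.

29.64 mass %

M((Mn₀.₁₂Fe₀.₈₈)₃Al₂Si₃O₁₂) = 497.415 g/mol.
Fe contributes 2.64 × 55.845 = 147.431 g per mole.
147.431/497.415 = 0.2964 → 29.64%.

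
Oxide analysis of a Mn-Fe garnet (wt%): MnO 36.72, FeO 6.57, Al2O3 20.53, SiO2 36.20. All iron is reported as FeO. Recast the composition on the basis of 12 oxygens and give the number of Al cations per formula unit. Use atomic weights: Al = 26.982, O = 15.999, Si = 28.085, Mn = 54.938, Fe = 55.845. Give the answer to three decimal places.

MnO: 36.72/70.937 = 0.51764 mol → 0.51764 mol Mn, 0.51764 mol O.
FeO: 6.57/71.844 = 0.09145 mol → 0.09145 mol Fe, 0.09145 mol O.
Al2O3: 20.53/101.961 = 0.20135 mol → 0.40270 mol Al, 0.60405 mol O.
SiO2: 36.20/60.083 = 0.60250 mol → 0.60250 mol Si, 1.20500 mol O.
Total oxygen = 2.41814 mol. Normalization factor = 12/2.41814 = 4.96249.
Al per 12 O = 0.40270 × 4.96249 = 1.998.

1.998 Al apfu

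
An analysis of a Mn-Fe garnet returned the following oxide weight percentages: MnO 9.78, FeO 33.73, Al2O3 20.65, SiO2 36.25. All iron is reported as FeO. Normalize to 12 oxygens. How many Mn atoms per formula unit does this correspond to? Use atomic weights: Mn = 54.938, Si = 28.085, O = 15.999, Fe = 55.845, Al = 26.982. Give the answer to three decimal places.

MnO: 9.78/70.937 = 0.13787 mol → 0.13787 mol Mn, 0.13787 mol O.
FeO: 33.73/71.844 = 0.46949 mol → 0.46949 mol Fe, 0.46949 mol O.
Al2O3: 20.65/101.961 = 0.20253 mol → 0.40506 mol Al, 0.60759 mol O.
SiO2: 36.25/60.083 = 0.60333 mol → 0.60333 mol Si, 1.20666 mol O.
Total oxygen = 2.42161 mol. Normalization factor = 12/2.42161 = 4.95538.
Mn per 12 O = 0.13787 × 4.95538 = 0.683.

0.683 Mn apfu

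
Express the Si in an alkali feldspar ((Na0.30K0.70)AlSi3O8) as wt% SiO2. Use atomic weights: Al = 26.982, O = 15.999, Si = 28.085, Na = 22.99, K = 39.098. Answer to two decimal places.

Molar mass of (Na0.30K0.70)AlSi3O8 = 0.30·22.99 + 0.70·39.098 + 1·26.982 + 3·28.085 + 8·15.999 = 273.495 g/mol.
Each formula unit contains 3 Si, equivalent to 3/1 = 3.0000 mol SiO2.
M(SiO2) = 1×28.085 + 2×15.999 = 60.083 g/mol.
Mass of SiO2 per formula unit = 3.0000 × 60.083 = 180.249 g.
SiO2 wt% = 180.249 / 273.495 × 100 = 65.91%.

65.91 wt%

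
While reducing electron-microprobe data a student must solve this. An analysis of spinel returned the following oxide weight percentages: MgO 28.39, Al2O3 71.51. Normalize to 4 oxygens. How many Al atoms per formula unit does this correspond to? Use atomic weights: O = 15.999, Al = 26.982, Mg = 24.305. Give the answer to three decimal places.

1.998 Al apfu

28.39 wt% MgO ÷ 40.304 g/mol = 0.70440 mol, giving 0.70440 Mg and 0.70440 O.
71.51 wt% Al2O3 ÷ 101.961 g/mol = 0.70135 mol, giving 1.40270 Al and 2.10405 O.
Oxygen sums to 2.80845; scaling by 4/2.80845 = 1.42427 puts the formula on 4 O.
Al: 1.40270 × 1.42427 = 1.998 atoms per formula unit.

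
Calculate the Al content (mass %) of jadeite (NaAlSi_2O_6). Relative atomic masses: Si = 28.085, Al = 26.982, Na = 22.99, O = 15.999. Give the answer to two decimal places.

M(NaAlSi_2O_6) = 202.136 g/mol.
Al contributes 1 × 26.982 = 26.982 g per mole.
26.982/202.136 = 0.1335 → 13.35%.

13.35 mass %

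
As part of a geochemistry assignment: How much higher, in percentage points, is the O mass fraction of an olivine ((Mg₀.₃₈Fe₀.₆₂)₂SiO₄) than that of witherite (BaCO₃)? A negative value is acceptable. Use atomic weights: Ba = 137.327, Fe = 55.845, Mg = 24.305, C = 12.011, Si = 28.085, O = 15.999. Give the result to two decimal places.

M((Mg₀.₃₈Fe₀.₆₂)₂SiO₄) = 179.801 g/mol, so wt% O = 63.996/179.801 × 100 = 35.59%.
M(BaCO₃) = 197.335 g/mol, so wt% O = 47.997/197.335 × 100 = 24.32%.
35.59 − 24.32 = 11.27 pp.

11.27 percentage points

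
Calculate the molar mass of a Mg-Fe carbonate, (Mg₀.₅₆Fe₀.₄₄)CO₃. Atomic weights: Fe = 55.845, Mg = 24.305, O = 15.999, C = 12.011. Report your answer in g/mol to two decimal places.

98.19 g/mol

The formula mass is the sum 0.56(24.305) + 0.44(55.845) + 1(12.011) + 3(15.999).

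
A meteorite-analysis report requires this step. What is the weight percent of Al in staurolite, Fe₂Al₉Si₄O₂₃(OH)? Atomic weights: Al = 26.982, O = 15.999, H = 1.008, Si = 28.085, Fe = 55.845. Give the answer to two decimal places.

28.51 weight percent

Formula mass = 2×55.845 + 9×26.982 + 4×28.085 + 24×15.999 + 1×1.008 = 851.852 g/mol, of which 242.838 g is Al.
So Al makes up 242.838/851.852 = 0.2851 of the mass, i.e. 28.51%.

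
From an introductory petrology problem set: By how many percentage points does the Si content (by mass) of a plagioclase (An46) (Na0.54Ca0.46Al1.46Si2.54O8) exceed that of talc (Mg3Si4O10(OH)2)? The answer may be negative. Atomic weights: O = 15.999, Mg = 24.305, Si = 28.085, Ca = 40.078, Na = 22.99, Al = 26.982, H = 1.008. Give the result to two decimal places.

M(Na0.54Ca0.46Al1.46Si2.54O8) = 269.572 g/mol, so wt% Si = 71.336/269.572 × 100 = 26.46%.
M(Mg3Si4O10(OH)2) = 379.259 g/mol, so wt% Si = 112.340/379.259 × 100 = 29.62%.
26.46 − 29.62 = -3.16 pp.

-3.16 percentage points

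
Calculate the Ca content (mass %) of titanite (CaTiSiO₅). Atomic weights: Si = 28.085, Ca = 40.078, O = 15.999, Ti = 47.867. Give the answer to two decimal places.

20.45 mass %

Molar mass of CaTiSiO₅: 1·40.078 + 1·47.867 + 1·28.085 + 5·15.999 = 196.025 g/mol.
Mass of Ca per formula unit: 1 × 40.078 = 40.078 g.
Weight fraction Ca = 40.078 / 196.025 = 0.2045.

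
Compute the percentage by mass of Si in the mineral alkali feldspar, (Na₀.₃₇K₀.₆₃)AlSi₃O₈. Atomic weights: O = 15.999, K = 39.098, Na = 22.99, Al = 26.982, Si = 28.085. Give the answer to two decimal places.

30.93 mass %

Molar mass of (Na₀.₃₇K₀.₆₃)AlSi₃O₈: 0.37*22.99 + 0.63*39.098 + 1*26.982 + 3*28.085 + 8*15.999 = 272.367 g/mol.
Mass of Si per formula unit: 3 × 28.085 = 84.255 g.
Weight fraction Si = 84.255 / 272.367 = 0.3093.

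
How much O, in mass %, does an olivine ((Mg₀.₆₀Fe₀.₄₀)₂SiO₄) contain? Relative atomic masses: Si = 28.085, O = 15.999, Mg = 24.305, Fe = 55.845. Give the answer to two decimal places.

Molar mass of (Mg₀.₆₀Fe₀.₄₀)₂SiO₄: 1.20×24.305 + 0.80×55.845 + 1×28.085 + 4×15.999 = 165.923 g/mol.
Mass of O per formula unit: 4 × 15.999 = 63.996 g.
Weight fraction O = 63.996 / 165.923 = 0.3857.

38.57 mass %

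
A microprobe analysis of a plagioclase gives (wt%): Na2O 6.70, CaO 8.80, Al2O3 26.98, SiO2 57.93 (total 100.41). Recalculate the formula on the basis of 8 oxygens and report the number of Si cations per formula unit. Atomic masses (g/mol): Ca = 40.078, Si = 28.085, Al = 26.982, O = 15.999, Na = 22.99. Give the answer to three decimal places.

2.582 Si apfu

Na2O: 6.70/61.979 = 0.10810 mol → 0.21620 mol Na, 0.10810 mol O.
CaO: 8.80/56.077 = 0.15693 mol → 0.15693 mol Ca, 0.15693 mol O.
Al2O3: 26.98/101.961 = 0.26461 mol → 0.52922 mol Al, 0.79383 mol O.
SiO2: 57.93/60.083 = 0.96417 mol → 0.96417 mol Si, 1.92834 mol O.
Total oxygen = 2.98720 mol. Normalization factor = 8/2.98720 = 2.67809.
Si per 8 O = 0.96417 × 2.67809 = 2.582.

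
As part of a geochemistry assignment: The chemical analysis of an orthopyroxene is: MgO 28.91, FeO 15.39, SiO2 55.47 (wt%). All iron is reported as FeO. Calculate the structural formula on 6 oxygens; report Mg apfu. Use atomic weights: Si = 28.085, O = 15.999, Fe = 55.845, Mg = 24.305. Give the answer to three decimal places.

28.91 wt% MgO ÷ 40.304 g/mol = 0.71730 mol, giving 0.71730 Mg and 0.71730 O.
15.39 wt% FeO ÷ 71.844 g/mol = 0.21421 mol, giving 0.21421 Fe and 0.21421 O.
55.47 wt% SiO2 ÷ 60.083 g/mol = 0.92322 mol, giving 0.92322 Si and 1.84644 O.
Oxygen sums to 2.77795; scaling by 6/2.77795 = 2.15987 puts the formula on 6 O.
Mg: 0.71730 × 2.15987 = 1.549 atoms per formula unit.

1.549 Mg apfu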